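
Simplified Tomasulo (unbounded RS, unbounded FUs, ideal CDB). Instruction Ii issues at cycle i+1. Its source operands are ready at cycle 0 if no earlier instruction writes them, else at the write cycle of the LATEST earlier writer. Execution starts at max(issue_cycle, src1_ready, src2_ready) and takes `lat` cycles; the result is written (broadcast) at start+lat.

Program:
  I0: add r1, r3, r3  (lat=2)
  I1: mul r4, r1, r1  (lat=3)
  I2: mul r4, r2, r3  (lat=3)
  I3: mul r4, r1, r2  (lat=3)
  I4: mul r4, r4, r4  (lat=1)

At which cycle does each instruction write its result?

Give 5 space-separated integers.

I0 add r1: issue@1 deps=(None,None) exec_start@1 write@3
I1 mul r4: issue@2 deps=(0,0) exec_start@3 write@6
I2 mul r4: issue@3 deps=(None,None) exec_start@3 write@6
I3 mul r4: issue@4 deps=(0,None) exec_start@4 write@7
I4 mul r4: issue@5 deps=(3,3) exec_start@7 write@8

Answer: 3 6 6 7 8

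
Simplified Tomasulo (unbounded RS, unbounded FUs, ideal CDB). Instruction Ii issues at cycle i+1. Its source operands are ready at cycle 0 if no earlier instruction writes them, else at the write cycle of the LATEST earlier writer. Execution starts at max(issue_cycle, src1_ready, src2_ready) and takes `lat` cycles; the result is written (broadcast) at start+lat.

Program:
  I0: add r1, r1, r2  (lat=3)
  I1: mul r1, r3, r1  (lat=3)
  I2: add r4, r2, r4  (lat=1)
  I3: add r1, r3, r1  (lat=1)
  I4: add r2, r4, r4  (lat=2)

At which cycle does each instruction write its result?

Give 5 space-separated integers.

I0 add r1: issue@1 deps=(None,None) exec_start@1 write@4
I1 mul r1: issue@2 deps=(None,0) exec_start@4 write@7
I2 add r4: issue@3 deps=(None,None) exec_start@3 write@4
I3 add r1: issue@4 deps=(None,1) exec_start@7 write@8
I4 add r2: issue@5 deps=(2,2) exec_start@5 write@7

Answer: 4 7 4 8 7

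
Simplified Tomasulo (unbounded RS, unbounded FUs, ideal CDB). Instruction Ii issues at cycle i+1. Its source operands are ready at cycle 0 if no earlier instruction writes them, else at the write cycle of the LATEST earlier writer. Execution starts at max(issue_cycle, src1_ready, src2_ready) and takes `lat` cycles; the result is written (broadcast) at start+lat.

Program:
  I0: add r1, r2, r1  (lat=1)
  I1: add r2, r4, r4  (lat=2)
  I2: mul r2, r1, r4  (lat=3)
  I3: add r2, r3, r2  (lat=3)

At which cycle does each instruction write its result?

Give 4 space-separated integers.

Answer: 2 4 6 9

Derivation:
I0 add r1: issue@1 deps=(None,None) exec_start@1 write@2
I1 add r2: issue@2 deps=(None,None) exec_start@2 write@4
I2 mul r2: issue@3 deps=(0,None) exec_start@3 write@6
I3 add r2: issue@4 deps=(None,2) exec_start@6 write@9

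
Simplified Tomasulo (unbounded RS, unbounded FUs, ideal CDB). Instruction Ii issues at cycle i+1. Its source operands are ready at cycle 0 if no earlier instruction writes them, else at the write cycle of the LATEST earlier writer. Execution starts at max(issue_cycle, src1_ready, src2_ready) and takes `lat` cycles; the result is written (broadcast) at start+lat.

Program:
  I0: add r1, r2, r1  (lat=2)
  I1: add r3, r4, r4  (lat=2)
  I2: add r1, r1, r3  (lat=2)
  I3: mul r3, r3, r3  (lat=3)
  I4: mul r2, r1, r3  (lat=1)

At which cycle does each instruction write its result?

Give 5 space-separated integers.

Answer: 3 4 6 7 8

Derivation:
I0 add r1: issue@1 deps=(None,None) exec_start@1 write@3
I1 add r3: issue@2 deps=(None,None) exec_start@2 write@4
I2 add r1: issue@3 deps=(0,1) exec_start@4 write@6
I3 mul r3: issue@4 deps=(1,1) exec_start@4 write@7
I4 mul r2: issue@5 deps=(2,3) exec_start@7 write@8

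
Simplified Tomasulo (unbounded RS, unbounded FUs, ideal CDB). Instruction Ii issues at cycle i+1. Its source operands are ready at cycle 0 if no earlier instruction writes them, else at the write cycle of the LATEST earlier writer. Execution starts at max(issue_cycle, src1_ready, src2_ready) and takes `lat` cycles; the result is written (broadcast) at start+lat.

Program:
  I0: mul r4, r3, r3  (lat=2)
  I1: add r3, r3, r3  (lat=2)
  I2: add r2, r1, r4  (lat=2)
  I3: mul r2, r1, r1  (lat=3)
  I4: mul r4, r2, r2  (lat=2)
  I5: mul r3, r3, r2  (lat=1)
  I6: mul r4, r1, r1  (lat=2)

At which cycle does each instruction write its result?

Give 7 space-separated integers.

Answer: 3 4 5 7 9 8 9

Derivation:
I0 mul r4: issue@1 deps=(None,None) exec_start@1 write@3
I1 add r3: issue@2 deps=(None,None) exec_start@2 write@4
I2 add r2: issue@3 deps=(None,0) exec_start@3 write@5
I3 mul r2: issue@4 deps=(None,None) exec_start@4 write@7
I4 mul r4: issue@5 deps=(3,3) exec_start@7 write@9
I5 mul r3: issue@6 deps=(1,3) exec_start@7 write@8
I6 mul r4: issue@7 deps=(None,None) exec_start@7 write@9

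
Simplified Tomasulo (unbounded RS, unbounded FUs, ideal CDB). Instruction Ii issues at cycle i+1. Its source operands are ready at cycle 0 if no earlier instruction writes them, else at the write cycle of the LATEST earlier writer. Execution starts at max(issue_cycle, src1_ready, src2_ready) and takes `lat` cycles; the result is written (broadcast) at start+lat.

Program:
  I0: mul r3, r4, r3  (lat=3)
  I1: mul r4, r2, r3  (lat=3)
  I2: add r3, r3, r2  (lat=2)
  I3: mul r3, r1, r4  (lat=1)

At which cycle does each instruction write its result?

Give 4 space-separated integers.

I0 mul r3: issue@1 deps=(None,None) exec_start@1 write@4
I1 mul r4: issue@2 deps=(None,0) exec_start@4 write@7
I2 add r3: issue@3 deps=(0,None) exec_start@4 write@6
I3 mul r3: issue@4 deps=(None,1) exec_start@7 write@8

Answer: 4 7 6 8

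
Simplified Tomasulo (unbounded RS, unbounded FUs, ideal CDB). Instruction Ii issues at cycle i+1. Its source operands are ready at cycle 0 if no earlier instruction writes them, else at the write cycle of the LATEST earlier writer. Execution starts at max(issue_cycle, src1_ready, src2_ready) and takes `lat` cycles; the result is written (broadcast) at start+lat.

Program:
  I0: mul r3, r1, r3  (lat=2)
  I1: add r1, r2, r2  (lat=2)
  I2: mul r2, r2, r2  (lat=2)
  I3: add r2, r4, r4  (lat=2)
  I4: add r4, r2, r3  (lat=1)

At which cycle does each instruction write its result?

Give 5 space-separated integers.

I0 mul r3: issue@1 deps=(None,None) exec_start@1 write@3
I1 add r1: issue@2 deps=(None,None) exec_start@2 write@4
I2 mul r2: issue@3 deps=(None,None) exec_start@3 write@5
I3 add r2: issue@4 deps=(None,None) exec_start@4 write@6
I4 add r4: issue@5 deps=(3,0) exec_start@6 write@7

Answer: 3 4 5 6 7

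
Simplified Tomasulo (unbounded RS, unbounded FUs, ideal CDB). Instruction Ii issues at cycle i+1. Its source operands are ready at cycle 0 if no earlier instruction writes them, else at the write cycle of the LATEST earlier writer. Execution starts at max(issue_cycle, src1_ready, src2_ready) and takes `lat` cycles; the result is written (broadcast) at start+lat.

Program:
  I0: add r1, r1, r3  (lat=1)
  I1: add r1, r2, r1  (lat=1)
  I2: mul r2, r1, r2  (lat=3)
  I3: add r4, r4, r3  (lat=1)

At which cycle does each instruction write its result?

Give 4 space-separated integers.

I0 add r1: issue@1 deps=(None,None) exec_start@1 write@2
I1 add r1: issue@2 deps=(None,0) exec_start@2 write@3
I2 mul r2: issue@3 deps=(1,None) exec_start@3 write@6
I3 add r4: issue@4 deps=(None,None) exec_start@4 write@5

Answer: 2 3 6 5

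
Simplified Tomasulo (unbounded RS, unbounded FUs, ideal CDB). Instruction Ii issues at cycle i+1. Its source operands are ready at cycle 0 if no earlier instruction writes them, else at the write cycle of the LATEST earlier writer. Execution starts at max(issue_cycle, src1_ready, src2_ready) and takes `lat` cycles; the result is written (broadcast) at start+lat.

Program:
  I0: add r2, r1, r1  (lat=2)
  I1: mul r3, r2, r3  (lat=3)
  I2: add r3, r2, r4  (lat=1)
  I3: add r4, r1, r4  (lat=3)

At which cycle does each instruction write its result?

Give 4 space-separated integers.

Answer: 3 6 4 7

Derivation:
I0 add r2: issue@1 deps=(None,None) exec_start@1 write@3
I1 mul r3: issue@2 deps=(0,None) exec_start@3 write@6
I2 add r3: issue@3 deps=(0,None) exec_start@3 write@4
I3 add r4: issue@4 deps=(None,None) exec_start@4 write@7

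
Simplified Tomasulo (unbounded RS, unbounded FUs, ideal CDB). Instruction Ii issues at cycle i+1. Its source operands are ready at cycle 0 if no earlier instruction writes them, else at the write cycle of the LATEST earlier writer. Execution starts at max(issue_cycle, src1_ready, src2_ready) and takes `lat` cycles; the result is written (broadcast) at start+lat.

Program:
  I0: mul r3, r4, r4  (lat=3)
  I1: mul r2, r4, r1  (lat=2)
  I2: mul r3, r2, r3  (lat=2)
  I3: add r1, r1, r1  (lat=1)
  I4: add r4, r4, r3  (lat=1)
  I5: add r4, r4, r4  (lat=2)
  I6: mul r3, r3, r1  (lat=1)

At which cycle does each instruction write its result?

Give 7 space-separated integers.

I0 mul r3: issue@1 deps=(None,None) exec_start@1 write@4
I1 mul r2: issue@2 deps=(None,None) exec_start@2 write@4
I2 mul r3: issue@3 deps=(1,0) exec_start@4 write@6
I3 add r1: issue@4 deps=(None,None) exec_start@4 write@5
I4 add r4: issue@5 deps=(None,2) exec_start@6 write@7
I5 add r4: issue@6 deps=(4,4) exec_start@7 write@9
I6 mul r3: issue@7 deps=(2,3) exec_start@7 write@8

Answer: 4 4 6 5 7 9 8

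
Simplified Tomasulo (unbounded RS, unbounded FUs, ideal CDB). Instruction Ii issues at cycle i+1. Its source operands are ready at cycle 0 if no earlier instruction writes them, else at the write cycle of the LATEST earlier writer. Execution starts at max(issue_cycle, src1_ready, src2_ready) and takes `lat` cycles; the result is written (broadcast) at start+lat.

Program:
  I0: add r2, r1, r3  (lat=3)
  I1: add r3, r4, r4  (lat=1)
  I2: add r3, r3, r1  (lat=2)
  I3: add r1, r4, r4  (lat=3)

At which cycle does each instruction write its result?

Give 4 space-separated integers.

Answer: 4 3 5 7

Derivation:
I0 add r2: issue@1 deps=(None,None) exec_start@1 write@4
I1 add r3: issue@2 deps=(None,None) exec_start@2 write@3
I2 add r3: issue@3 deps=(1,None) exec_start@3 write@5
I3 add r1: issue@4 deps=(None,None) exec_start@4 write@7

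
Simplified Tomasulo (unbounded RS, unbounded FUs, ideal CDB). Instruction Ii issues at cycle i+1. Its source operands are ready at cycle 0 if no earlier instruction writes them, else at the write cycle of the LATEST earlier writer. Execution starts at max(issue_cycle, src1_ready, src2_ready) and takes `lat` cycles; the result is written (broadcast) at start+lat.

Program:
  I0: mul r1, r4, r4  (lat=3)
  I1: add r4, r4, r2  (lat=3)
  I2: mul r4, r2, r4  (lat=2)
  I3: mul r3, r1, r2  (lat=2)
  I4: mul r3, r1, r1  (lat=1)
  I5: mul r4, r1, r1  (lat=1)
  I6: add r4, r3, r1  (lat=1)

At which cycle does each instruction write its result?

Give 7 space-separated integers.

I0 mul r1: issue@1 deps=(None,None) exec_start@1 write@4
I1 add r4: issue@2 deps=(None,None) exec_start@2 write@5
I2 mul r4: issue@3 deps=(None,1) exec_start@5 write@7
I3 mul r3: issue@4 deps=(0,None) exec_start@4 write@6
I4 mul r3: issue@5 deps=(0,0) exec_start@5 write@6
I5 mul r4: issue@6 deps=(0,0) exec_start@6 write@7
I6 add r4: issue@7 deps=(4,0) exec_start@7 write@8

Answer: 4 5 7 6 6 7 8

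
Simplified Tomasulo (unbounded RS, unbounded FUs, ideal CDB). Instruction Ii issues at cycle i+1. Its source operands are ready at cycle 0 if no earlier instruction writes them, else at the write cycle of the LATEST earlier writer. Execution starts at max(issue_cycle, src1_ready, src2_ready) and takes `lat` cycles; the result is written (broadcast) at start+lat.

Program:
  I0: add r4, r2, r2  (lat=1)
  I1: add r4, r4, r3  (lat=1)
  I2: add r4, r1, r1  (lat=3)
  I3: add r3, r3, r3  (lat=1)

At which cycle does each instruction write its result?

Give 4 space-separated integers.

I0 add r4: issue@1 deps=(None,None) exec_start@1 write@2
I1 add r4: issue@2 deps=(0,None) exec_start@2 write@3
I2 add r4: issue@3 deps=(None,None) exec_start@3 write@6
I3 add r3: issue@4 deps=(None,None) exec_start@4 write@5

Answer: 2 3 6 5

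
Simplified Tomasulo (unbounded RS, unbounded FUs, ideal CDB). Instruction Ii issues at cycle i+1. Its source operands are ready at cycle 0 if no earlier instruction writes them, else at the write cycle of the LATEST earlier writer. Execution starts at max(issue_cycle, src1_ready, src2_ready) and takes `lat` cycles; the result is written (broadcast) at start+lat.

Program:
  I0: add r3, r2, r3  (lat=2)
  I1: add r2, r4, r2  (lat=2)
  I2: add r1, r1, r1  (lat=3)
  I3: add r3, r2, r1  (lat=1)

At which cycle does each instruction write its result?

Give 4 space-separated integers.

Answer: 3 4 6 7

Derivation:
I0 add r3: issue@1 deps=(None,None) exec_start@1 write@3
I1 add r2: issue@2 deps=(None,None) exec_start@2 write@4
I2 add r1: issue@3 deps=(None,None) exec_start@3 write@6
I3 add r3: issue@4 deps=(1,2) exec_start@6 write@7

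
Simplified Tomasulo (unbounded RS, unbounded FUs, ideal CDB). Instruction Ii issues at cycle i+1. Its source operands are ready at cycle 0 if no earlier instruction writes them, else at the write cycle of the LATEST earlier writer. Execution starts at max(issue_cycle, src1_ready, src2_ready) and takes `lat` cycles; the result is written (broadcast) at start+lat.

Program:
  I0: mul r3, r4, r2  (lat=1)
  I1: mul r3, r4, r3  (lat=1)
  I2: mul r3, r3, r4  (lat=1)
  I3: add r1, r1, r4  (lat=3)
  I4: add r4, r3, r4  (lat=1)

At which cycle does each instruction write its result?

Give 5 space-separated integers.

Answer: 2 3 4 7 6

Derivation:
I0 mul r3: issue@1 deps=(None,None) exec_start@1 write@2
I1 mul r3: issue@2 deps=(None,0) exec_start@2 write@3
I2 mul r3: issue@3 deps=(1,None) exec_start@3 write@4
I3 add r1: issue@4 deps=(None,None) exec_start@4 write@7
I4 add r4: issue@5 deps=(2,None) exec_start@5 write@6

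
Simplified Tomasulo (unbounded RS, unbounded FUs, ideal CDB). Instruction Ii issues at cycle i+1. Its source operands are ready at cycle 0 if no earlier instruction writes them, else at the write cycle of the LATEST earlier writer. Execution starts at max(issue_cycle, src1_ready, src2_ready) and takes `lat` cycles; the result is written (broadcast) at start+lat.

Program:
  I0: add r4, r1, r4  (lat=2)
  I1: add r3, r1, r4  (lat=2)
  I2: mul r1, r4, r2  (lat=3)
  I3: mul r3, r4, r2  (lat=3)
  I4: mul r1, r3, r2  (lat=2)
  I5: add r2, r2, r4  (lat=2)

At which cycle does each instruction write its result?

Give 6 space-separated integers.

I0 add r4: issue@1 deps=(None,None) exec_start@1 write@3
I1 add r3: issue@2 deps=(None,0) exec_start@3 write@5
I2 mul r1: issue@3 deps=(0,None) exec_start@3 write@6
I3 mul r3: issue@4 deps=(0,None) exec_start@4 write@7
I4 mul r1: issue@5 deps=(3,None) exec_start@7 write@9
I5 add r2: issue@6 deps=(None,0) exec_start@6 write@8

Answer: 3 5 6 7 9 8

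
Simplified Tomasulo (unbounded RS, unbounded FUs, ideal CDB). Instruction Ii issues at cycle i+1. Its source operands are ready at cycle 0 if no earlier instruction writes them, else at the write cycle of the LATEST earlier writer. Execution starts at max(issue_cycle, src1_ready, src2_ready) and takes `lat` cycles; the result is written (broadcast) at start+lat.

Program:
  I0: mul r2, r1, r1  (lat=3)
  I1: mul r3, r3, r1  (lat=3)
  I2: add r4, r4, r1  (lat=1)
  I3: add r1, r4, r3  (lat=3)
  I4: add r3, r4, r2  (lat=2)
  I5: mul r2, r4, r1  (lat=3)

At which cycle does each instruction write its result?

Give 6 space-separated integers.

Answer: 4 5 4 8 7 11

Derivation:
I0 mul r2: issue@1 deps=(None,None) exec_start@1 write@4
I1 mul r3: issue@2 deps=(None,None) exec_start@2 write@5
I2 add r4: issue@3 deps=(None,None) exec_start@3 write@4
I3 add r1: issue@4 deps=(2,1) exec_start@5 write@8
I4 add r3: issue@5 deps=(2,0) exec_start@5 write@7
I5 mul r2: issue@6 deps=(2,3) exec_start@8 write@11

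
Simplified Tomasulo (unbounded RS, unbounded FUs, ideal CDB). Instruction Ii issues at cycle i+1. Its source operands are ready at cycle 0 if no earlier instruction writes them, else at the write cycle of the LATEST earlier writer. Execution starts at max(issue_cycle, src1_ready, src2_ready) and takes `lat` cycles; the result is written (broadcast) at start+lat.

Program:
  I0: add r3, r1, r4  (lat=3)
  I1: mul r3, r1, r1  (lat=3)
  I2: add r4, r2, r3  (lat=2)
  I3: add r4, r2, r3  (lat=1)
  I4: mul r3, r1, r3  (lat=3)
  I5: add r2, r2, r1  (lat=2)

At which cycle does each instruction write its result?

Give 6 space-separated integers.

I0 add r3: issue@1 deps=(None,None) exec_start@1 write@4
I1 mul r3: issue@2 deps=(None,None) exec_start@2 write@5
I2 add r4: issue@3 deps=(None,1) exec_start@5 write@7
I3 add r4: issue@4 deps=(None,1) exec_start@5 write@6
I4 mul r3: issue@5 deps=(None,1) exec_start@5 write@8
I5 add r2: issue@6 deps=(None,None) exec_start@6 write@8

Answer: 4 5 7 6 8 8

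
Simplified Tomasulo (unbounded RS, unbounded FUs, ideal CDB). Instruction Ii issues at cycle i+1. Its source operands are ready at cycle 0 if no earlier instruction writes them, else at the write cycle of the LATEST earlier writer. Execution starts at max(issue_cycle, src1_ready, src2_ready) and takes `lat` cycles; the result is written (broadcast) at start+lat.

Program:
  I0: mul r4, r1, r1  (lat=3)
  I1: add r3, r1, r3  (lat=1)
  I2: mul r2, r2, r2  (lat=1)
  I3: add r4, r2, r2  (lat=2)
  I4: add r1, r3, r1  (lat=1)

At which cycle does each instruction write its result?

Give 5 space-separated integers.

Answer: 4 3 4 6 6

Derivation:
I0 mul r4: issue@1 deps=(None,None) exec_start@1 write@4
I1 add r3: issue@2 deps=(None,None) exec_start@2 write@3
I2 mul r2: issue@3 deps=(None,None) exec_start@3 write@4
I3 add r4: issue@4 deps=(2,2) exec_start@4 write@6
I4 add r1: issue@5 deps=(1,None) exec_start@5 write@6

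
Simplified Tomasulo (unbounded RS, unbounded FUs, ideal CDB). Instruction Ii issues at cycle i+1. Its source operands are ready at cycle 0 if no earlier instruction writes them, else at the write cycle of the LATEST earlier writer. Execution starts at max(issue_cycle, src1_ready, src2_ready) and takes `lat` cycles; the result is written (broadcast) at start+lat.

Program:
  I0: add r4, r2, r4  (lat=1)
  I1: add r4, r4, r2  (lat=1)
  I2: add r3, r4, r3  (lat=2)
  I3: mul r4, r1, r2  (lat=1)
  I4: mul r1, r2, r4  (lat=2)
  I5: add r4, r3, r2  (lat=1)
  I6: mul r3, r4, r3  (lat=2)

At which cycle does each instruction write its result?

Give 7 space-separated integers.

Answer: 2 3 5 5 7 7 9

Derivation:
I0 add r4: issue@1 deps=(None,None) exec_start@1 write@2
I1 add r4: issue@2 deps=(0,None) exec_start@2 write@3
I2 add r3: issue@3 deps=(1,None) exec_start@3 write@5
I3 mul r4: issue@4 deps=(None,None) exec_start@4 write@5
I4 mul r1: issue@5 deps=(None,3) exec_start@5 write@7
I5 add r4: issue@6 deps=(2,None) exec_start@6 write@7
I6 mul r3: issue@7 deps=(5,2) exec_start@7 write@9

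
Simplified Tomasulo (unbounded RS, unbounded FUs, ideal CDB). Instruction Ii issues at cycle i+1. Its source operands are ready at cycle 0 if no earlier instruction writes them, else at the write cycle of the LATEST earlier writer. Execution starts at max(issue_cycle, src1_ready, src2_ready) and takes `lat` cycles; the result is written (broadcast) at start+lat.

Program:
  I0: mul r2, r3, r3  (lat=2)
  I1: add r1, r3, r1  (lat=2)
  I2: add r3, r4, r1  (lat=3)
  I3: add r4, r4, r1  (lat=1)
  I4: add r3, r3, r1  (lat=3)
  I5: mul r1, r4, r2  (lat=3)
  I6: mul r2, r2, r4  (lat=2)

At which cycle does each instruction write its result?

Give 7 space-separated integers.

I0 mul r2: issue@1 deps=(None,None) exec_start@1 write@3
I1 add r1: issue@2 deps=(None,None) exec_start@2 write@4
I2 add r3: issue@3 deps=(None,1) exec_start@4 write@7
I3 add r4: issue@4 deps=(None,1) exec_start@4 write@5
I4 add r3: issue@5 deps=(2,1) exec_start@7 write@10
I5 mul r1: issue@6 deps=(3,0) exec_start@6 write@9
I6 mul r2: issue@7 deps=(0,3) exec_start@7 write@9

Answer: 3 4 7 5 10 9 9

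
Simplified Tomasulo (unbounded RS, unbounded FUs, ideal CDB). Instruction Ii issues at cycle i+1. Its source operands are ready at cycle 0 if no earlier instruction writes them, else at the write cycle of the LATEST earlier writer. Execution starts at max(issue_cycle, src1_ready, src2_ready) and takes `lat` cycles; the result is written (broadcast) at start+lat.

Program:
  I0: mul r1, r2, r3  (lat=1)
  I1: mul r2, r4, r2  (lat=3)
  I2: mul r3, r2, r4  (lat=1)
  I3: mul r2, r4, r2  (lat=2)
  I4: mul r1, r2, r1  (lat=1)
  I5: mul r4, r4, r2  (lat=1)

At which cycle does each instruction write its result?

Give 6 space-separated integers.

I0 mul r1: issue@1 deps=(None,None) exec_start@1 write@2
I1 mul r2: issue@2 deps=(None,None) exec_start@2 write@5
I2 mul r3: issue@3 deps=(1,None) exec_start@5 write@6
I3 mul r2: issue@4 deps=(None,1) exec_start@5 write@7
I4 mul r1: issue@5 deps=(3,0) exec_start@7 write@8
I5 mul r4: issue@6 deps=(None,3) exec_start@7 write@8

Answer: 2 5 6 7 8 8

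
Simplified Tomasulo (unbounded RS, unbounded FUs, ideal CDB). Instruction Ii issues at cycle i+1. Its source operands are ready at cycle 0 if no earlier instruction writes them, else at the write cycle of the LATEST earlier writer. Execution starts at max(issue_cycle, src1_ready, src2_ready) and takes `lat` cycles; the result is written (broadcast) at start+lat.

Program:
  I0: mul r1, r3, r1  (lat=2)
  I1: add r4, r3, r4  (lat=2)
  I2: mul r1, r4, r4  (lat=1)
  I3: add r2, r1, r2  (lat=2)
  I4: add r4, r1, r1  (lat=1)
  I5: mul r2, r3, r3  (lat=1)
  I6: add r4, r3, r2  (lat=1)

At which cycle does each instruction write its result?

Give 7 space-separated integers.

Answer: 3 4 5 7 6 7 8

Derivation:
I0 mul r1: issue@1 deps=(None,None) exec_start@1 write@3
I1 add r4: issue@2 deps=(None,None) exec_start@2 write@4
I2 mul r1: issue@3 deps=(1,1) exec_start@4 write@5
I3 add r2: issue@4 deps=(2,None) exec_start@5 write@7
I4 add r4: issue@5 deps=(2,2) exec_start@5 write@6
I5 mul r2: issue@6 deps=(None,None) exec_start@6 write@7
I6 add r4: issue@7 deps=(None,5) exec_start@7 write@8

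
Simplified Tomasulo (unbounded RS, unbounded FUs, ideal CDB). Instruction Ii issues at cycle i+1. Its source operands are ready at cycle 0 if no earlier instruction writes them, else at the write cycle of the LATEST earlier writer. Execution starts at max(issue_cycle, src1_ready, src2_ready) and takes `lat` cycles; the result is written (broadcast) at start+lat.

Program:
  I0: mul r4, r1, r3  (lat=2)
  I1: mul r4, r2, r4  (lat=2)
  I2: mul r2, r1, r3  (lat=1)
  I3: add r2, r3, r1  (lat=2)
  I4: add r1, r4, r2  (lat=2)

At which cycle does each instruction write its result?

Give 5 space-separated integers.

I0 mul r4: issue@1 deps=(None,None) exec_start@1 write@3
I1 mul r4: issue@2 deps=(None,0) exec_start@3 write@5
I2 mul r2: issue@3 deps=(None,None) exec_start@3 write@4
I3 add r2: issue@4 deps=(None,None) exec_start@4 write@6
I4 add r1: issue@5 deps=(1,3) exec_start@6 write@8

Answer: 3 5 4 6 8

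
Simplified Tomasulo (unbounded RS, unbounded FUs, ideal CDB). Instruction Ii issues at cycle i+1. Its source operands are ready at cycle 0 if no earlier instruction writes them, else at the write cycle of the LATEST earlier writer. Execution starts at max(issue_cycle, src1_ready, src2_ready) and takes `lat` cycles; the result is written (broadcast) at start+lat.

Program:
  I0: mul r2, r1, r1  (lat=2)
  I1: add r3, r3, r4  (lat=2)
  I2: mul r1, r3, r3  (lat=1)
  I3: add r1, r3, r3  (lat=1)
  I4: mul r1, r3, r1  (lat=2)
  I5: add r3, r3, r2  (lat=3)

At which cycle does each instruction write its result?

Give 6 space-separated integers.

Answer: 3 4 5 5 7 9

Derivation:
I0 mul r2: issue@1 deps=(None,None) exec_start@1 write@3
I1 add r3: issue@2 deps=(None,None) exec_start@2 write@4
I2 mul r1: issue@3 deps=(1,1) exec_start@4 write@5
I3 add r1: issue@4 deps=(1,1) exec_start@4 write@5
I4 mul r1: issue@5 deps=(1,3) exec_start@5 write@7
I5 add r3: issue@6 deps=(1,0) exec_start@6 write@9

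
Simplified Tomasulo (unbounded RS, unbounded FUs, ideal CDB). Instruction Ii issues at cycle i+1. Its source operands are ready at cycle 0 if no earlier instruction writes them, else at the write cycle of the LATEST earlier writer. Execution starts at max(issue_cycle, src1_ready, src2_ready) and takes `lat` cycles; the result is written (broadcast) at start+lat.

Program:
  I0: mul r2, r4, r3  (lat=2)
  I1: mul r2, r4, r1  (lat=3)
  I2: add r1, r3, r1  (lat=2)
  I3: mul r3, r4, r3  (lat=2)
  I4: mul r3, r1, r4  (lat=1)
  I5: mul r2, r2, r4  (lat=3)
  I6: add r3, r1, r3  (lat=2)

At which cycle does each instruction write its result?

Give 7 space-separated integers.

Answer: 3 5 5 6 6 9 9

Derivation:
I0 mul r2: issue@1 deps=(None,None) exec_start@1 write@3
I1 mul r2: issue@2 deps=(None,None) exec_start@2 write@5
I2 add r1: issue@3 deps=(None,None) exec_start@3 write@5
I3 mul r3: issue@4 deps=(None,None) exec_start@4 write@6
I4 mul r3: issue@5 deps=(2,None) exec_start@5 write@6
I5 mul r2: issue@6 deps=(1,None) exec_start@6 write@9
I6 add r3: issue@7 deps=(2,4) exec_start@7 write@9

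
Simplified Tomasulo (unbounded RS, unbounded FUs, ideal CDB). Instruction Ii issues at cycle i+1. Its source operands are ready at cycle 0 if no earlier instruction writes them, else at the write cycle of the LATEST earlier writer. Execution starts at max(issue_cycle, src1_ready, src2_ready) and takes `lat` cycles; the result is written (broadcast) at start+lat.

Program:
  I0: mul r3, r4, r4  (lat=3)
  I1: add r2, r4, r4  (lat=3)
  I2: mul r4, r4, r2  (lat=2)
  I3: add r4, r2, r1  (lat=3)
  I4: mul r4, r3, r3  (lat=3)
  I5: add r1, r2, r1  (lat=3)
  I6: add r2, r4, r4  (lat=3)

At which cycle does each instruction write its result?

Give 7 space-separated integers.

Answer: 4 5 7 8 8 9 11

Derivation:
I0 mul r3: issue@1 deps=(None,None) exec_start@1 write@4
I1 add r2: issue@2 deps=(None,None) exec_start@2 write@5
I2 mul r4: issue@3 deps=(None,1) exec_start@5 write@7
I3 add r4: issue@4 deps=(1,None) exec_start@5 write@8
I4 mul r4: issue@5 deps=(0,0) exec_start@5 write@8
I5 add r1: issue@6 deps=(1,None) exec_start@6 write@9
I6 add r2: issue@7 deps=(4,4) exec_start@8 write@11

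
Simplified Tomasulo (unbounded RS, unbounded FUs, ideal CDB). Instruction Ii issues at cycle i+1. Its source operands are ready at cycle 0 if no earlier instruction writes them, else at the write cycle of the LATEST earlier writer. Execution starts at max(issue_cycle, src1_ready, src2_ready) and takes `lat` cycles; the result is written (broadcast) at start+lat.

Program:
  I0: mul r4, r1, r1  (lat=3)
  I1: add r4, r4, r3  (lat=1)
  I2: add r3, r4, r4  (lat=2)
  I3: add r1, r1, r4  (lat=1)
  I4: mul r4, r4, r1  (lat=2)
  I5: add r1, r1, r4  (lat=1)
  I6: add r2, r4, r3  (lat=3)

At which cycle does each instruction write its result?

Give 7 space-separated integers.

I0 mul r4: issue@1 deps=(None,None) exec_start@1 write@4
I1 add r4: issue@2 deps=(0,None) exec_start@4 write@5
I2 add r3: issue@3 deps=(1,1) exec_start@5 write@7
I3 add r1: issue@4 deps=(None,1) exec_start@5 write@6
I4 mul r4: issue@5 deps=(1,3) exec_start@6 write@8
I5 add r1: issue@6 deps=(3,4) exec_start@8 write@9
I6 add r2: issue@7 deps=(4,2) exec_start@8 write@11

Answer: 4 5 7 6 8 9 11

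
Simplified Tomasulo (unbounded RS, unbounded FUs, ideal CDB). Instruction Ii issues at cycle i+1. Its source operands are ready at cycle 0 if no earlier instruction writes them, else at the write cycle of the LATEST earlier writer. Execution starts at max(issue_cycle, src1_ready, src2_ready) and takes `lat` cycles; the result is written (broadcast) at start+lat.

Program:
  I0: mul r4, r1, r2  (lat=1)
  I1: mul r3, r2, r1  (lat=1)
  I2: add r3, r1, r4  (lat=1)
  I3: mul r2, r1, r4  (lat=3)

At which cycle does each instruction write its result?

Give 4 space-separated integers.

Answer: 2 3 4 7

Derivation:
I0 mul r4: issue@1 deps=(None,None) exec_start@1 write@2
I1 mul r3: issue@2 deps=(None,None) exec_start@2 write@3
I2 add r3: issue@3 deps=(None,0) exec_start@3 write@4
I3 mul r2: issue@4 deps=(None,0) exec_start@4 write@7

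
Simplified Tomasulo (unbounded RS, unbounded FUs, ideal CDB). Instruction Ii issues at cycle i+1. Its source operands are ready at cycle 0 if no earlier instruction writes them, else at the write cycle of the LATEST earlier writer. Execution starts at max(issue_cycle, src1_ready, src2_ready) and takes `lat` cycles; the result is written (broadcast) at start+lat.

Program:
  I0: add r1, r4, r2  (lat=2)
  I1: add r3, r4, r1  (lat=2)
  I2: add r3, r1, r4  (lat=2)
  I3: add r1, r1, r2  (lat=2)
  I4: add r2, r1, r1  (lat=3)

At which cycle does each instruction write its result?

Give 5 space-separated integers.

I0 add r1: issue@1 deps=(None,None) exec_start@1 write@3
I1 add r3: issue@2 deps=(None,0) exec_start@3 write@5
I2 add r3: issue@3 deps=(0,None) exec_start@3 write@5
I3 add r1: issue@4 deps=(0,None) exec_start@4 write@6
I4 add r2: issue@5 deps=(3,3) exec_start@6 write@9

Answer: 3 5 5 6 9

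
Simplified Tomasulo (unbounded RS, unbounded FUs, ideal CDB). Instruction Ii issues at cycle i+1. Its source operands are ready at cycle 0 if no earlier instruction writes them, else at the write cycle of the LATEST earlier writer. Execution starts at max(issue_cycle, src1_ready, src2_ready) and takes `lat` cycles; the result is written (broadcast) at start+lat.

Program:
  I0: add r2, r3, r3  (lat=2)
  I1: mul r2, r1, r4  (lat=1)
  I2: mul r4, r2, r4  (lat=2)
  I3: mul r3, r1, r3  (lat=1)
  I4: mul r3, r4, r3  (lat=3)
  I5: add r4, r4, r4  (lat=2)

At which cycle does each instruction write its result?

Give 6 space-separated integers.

I0 add r2: issue@1 deps=(None,None) exec_start@1 write@3
I1 mul r2: issue@2 deps=(None,None) exec_start@2 write@3
I2 mul r4: issue@3 deps=(1,None) exec_start@3 write@5
I3 mul r3: issue@4 deps=(None,None) exec_start@4 write@5
I4 mul r3: issue@5 deps=(2,3) exec_start@5 write@8
I5 add r4: issue@6 deps=(2,2) exec_start@6 write@8

Answer: 3 3 5 5 8 8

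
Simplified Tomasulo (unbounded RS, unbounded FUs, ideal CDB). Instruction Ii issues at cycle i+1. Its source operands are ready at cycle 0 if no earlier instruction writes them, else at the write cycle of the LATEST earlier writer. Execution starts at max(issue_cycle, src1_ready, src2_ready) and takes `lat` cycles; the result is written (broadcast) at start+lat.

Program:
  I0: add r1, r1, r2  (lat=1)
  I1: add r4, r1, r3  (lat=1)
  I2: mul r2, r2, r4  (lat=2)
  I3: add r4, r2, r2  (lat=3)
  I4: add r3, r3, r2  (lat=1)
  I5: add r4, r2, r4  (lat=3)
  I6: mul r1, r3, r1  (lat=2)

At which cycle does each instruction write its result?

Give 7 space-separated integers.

Answer: 2 3 5 8 6 11 9

Derivation:
I0 add r1: issue@1 deps=(None,None) exec_start@1 write@2
I1 add r4: issue@2 deps=(0,None) exec_start@2 write@3
I2 mul r2: issue@3 deps=(None,1) exec_start@3 write@5
I3 add r4: issue@4 deps=(2,2) exec_start@5 write@8
I4 add r3: issue@5 deps=(None,2) exec_start@5 write@6
I5 add r4: issue@6 deps=(2,3) exec_start@8 write@11
I6 mul r1: issue@7 deps=(4,0) exec_start@7 write@9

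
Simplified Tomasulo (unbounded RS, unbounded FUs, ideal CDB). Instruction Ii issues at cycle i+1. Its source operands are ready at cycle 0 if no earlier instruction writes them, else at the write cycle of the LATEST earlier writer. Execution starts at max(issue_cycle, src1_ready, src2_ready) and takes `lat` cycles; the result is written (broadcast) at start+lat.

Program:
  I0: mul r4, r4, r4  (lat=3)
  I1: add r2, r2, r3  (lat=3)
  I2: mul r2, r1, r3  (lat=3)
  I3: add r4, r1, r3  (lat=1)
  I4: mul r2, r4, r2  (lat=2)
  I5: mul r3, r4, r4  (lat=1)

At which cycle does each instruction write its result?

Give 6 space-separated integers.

I0 mul r4: issue@1 deps=(None,None) exec_start@1 write@4
I1 add r2: issue@2 deps=(None,None) exec_start@2 write@5
I2 mul r2: issue@3 deps=(None,None) exec_start@3 write@6
I3 add r4: issue@4 deps=(None,None) exec_start@4 write@5
I4 mul r2: issue@5 deps=(3,2) exec_start@6 write@8
I5 mul r3: issue@6 deps=(3,3) exec_start@6 write@7

Answer: 4 5 6 5 8 7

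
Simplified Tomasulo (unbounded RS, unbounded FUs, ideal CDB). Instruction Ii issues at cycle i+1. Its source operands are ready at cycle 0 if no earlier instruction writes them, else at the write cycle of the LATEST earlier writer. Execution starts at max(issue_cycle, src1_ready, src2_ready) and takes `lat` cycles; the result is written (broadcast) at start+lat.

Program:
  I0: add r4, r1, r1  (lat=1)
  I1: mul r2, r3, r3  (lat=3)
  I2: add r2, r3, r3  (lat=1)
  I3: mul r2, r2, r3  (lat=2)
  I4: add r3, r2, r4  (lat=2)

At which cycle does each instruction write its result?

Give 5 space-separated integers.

I0 add r4: issue@1 deps=(None,None) exec_start@1 write@2
I1 mul r2: issue@2 deps=(None,None) exec_start@2 write@5
I2 add r2: issue@3 deps=(None,None) exec_start@3 write@4
I3 mul r2: issue@4 deps=(2,None) exec_start@4 write@6
I4 add r3: issue@5 deps=(3,0) exec_start@6 write@8

Answer: 2 5 4 6 8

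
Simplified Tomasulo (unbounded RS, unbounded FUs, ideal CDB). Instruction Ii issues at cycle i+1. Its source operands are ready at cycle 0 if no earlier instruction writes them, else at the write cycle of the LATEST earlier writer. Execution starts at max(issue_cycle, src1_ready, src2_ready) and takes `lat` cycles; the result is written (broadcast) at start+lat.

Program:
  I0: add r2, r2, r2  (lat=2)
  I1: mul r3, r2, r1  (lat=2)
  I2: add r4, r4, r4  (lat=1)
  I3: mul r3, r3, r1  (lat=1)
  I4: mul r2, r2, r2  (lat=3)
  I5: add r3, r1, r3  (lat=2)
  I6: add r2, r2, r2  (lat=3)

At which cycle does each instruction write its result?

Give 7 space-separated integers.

Answer: 3 5 4 6 8 8 11

Derivation:
I0 add r2: issue@1 deps=(None,None) exec_start@1 write@3
I1 mul r3: issue@2 deps=(0,None) exec_start@3 write@5
I2 add r4: issue@3 deps=(None,None) exec_start@3 write@4
I3 mul r3: issue@4 deps=(1,None) exec_start@5 write@6
I4 mul r2: issue@5 deps=(0,0) exec_start@5 write@8
I5 add r3: issue@6 deps=(None,3) exec_start@6 write@8
I6 add r2: issue@7 deps=(4,4) exec_start@8 write@11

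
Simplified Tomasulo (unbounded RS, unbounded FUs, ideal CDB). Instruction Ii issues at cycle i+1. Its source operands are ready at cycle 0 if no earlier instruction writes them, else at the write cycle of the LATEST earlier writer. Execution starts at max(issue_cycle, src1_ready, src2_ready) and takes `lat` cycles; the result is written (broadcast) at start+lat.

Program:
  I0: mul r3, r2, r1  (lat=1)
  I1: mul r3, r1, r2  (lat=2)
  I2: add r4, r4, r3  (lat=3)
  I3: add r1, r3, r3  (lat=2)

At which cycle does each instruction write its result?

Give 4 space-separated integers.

Answer: 2 4 7 6

Derivation:
I0 mul r3: issue@1 deps=(None,None) exec_start@1 write@2
I1 mul r3: issue@2 deps=(None,None) exec_start@2 write@4
I2 add r4: issue@3 deps=(None,1) exec_start@4 write@7
I3 add r1: issue@4 deps=(1,1) exec_start@4 write@6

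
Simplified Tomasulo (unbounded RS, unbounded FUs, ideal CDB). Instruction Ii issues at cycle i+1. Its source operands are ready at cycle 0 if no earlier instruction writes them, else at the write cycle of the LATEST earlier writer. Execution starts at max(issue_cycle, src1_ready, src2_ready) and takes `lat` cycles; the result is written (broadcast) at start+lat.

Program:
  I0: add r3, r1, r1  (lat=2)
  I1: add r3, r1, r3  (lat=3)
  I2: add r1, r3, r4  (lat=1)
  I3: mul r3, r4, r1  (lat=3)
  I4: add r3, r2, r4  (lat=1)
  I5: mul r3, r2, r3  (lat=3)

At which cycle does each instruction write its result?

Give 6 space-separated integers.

Answer: 3 6 7 10 6 9

Derivation:
I0 add r3: issue@1 deps=(None,None) exec_start@1 write@3
I1 add r3: issue@2 deps=(None,0) exec_start@3 write@6
I2 add r1: issue@3 deps=(1,None) exec_start@6 write@7
I3 mul r3: issue@4 deps=(None,2) exec_start@7 write@10
I4 add r3: issue@5 deps=(None,None) exec_start@5 write@6
I5 mul r3: issue@6 deps=(None,4) exec_start@6 write@9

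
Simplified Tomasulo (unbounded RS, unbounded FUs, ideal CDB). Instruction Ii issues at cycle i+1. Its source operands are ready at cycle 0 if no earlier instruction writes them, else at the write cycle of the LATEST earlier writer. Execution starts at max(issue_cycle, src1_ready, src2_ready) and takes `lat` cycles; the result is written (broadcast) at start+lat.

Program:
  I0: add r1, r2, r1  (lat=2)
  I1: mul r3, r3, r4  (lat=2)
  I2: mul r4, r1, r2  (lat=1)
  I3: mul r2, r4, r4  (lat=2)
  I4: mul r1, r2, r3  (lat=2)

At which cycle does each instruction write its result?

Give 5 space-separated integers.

Answer: 3 4 4 6 8

Derivation:
I0 add r1: issue@1 deps=(None,None) exec_start@1 write@3
I1 mul r3: issue@2 deps=(None,None) exec_start@2 write@4
I2 mul r4: issue@3 deps=(0,None) exec_start@3 write@4
I3 mul r2: issue@4 deps=(2,2) exec_start@4 write@6
I4 mul r1: issue@5 deps=(3,1) exec_start@6 write@8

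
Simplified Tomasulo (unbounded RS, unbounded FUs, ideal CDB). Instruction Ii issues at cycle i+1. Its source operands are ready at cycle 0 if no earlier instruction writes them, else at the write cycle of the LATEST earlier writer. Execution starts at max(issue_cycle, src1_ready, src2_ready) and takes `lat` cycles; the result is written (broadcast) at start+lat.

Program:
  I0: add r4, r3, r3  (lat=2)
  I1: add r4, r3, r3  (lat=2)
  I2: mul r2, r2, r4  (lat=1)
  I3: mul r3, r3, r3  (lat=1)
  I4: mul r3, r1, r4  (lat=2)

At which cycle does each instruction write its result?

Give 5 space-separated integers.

Answer: 3 4 5 5 7

Derivation:
I0 add r4: issue@1 deps=(None,None) exec_start@1 write@3
I1 add r4: issue@2 deps=(None,None) exec_start@2 write@4
I2 mul r2: issue@3 deps=(None,1) exec_start@4 write@5
I3 mul r3: issue@4 deps=(None,None) exec_start@4 write@5
I4 mul r3: issue@5 deps=(None,1) exec_start@5 write@7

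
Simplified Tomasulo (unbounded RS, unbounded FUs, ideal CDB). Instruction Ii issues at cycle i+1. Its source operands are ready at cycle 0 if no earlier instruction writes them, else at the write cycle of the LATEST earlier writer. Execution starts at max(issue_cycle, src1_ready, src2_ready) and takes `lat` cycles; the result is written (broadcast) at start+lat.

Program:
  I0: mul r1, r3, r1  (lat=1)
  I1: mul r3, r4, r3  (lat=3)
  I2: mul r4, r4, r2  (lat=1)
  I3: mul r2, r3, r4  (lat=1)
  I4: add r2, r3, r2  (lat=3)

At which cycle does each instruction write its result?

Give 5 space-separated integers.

Answer: 2 5 4 6 9

Derivation:
I0 mul r1: issue@1 deps=(None,None) exec_start@1 write@2
I1 mul r3: issue@2 deps=(None,None) exec_start@2 write@5
I2 mul r4: issue@3 deps=(None,None) exec_start@3 write@4
I3 mul r2: issue@4 deps=(1,2) exec_start@5 write@6
I4 add r2: issue@5 deps=(1,3) exec_start@6 write@9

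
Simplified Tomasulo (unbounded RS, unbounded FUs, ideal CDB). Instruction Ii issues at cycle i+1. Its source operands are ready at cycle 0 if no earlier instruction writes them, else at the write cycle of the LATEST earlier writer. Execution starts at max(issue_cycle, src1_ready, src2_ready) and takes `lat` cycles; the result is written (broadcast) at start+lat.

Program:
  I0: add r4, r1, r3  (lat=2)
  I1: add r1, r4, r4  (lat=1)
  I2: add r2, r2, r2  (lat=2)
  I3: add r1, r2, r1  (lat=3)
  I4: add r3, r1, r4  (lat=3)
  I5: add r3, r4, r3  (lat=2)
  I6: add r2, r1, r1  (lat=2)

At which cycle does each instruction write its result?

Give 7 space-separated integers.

I0 add r4: issue@1 deps=(None,None) exec_start@1 write@3
I1 add r1: issue@2 deps=(0,0) exec_start@3 write@4
I2 add r2: issue@3 deps=(None,None) exec_start@3 write@5
I3 add r1: issue@4 deps=(2,1) exec_start@5 write@8
I4 add r3: issue@5 deps=(3,0) exec_start@8 write@11
I5 add r3: issue@6 deps=(0,4) exec_start@11 write@13
I6 add r2: issue@7 deps=(3,3) exec_start@8 write@10

Answer: 3 4 5 8 11 13 10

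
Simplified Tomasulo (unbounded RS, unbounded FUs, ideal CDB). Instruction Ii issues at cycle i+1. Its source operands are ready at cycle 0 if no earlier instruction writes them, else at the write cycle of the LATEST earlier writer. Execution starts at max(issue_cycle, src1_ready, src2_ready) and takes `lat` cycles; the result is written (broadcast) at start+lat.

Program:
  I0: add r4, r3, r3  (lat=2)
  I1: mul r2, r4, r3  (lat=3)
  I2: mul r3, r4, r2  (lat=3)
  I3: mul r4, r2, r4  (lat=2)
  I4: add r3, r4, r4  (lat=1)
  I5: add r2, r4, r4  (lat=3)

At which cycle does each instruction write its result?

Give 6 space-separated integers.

Answer: 3 6 9 8 9 11

Derivation:
I0 add r4: issue@1 deps=(None,None) exec_start@1 write@3
I1 mul r2: issue@2 deps=(0,None) exec_start@3 write@6
I2 mul r3: issue@3 deps=(0,1) exec_start@6 write@9
I3 mul r4: issue@4 deps=(1,0) exec_start@6 write@8
I4 add r3: issue@5 deps=(3,3) exec_start@8 write@9
I5 add r2: issue@6 deps=(3,3) exec_start@8 write@11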